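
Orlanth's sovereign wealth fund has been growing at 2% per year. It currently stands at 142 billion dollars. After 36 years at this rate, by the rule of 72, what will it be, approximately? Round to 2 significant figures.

roughly 280 billion dollars

It doubles every 72/2 ≈ 36.00 years, so 36 years is 1.00 doublings.
2^1.00 ≈ 2.00; 142 × 2.00 ≈ 280 billion dollars.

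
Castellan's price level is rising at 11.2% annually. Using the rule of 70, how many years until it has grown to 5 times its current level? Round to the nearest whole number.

approximately 15 years

At 11.2% it doubles every 70/11.2 ≈ 6.25 years.
5× is log₂ 5 ≈ 2.32 doublings, so ≈ 2.32 × 6.25 = 15 years.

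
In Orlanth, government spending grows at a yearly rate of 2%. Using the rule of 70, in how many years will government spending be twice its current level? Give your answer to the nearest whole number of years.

approximately 35 years

At 2%, doubling takes about 70/2 = 35.00 years.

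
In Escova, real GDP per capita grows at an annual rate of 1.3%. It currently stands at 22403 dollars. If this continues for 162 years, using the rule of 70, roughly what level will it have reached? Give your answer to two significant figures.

It doubles every 70/1.3 ≈ 53.85 years, so 162 years is 3.01 doublings.
2^3.01 ≈ 8.06; 22403 × 8.06 ≈ 180000 dollars.

about 180000 dollars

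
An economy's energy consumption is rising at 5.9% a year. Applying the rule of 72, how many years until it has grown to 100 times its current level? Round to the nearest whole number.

about 81 years

One doubling takes 72/5.9 = 12.20 years.
Reaching 100× takes log₂(100) ≈ 6.64 doublings.
6.64 × 12.20 ≈ 81 years.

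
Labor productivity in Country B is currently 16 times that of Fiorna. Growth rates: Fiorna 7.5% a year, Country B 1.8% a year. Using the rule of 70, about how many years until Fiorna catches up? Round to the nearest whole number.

What matters is the difference: 5.7 pp.
Rule of 70 on the gap: the ratio halves every 70/5.7 ≈ 12.28 years.
A 16 times gap closes after 4 halvings: 4 × 12.28 ≈ 49 years.

approximately 49 years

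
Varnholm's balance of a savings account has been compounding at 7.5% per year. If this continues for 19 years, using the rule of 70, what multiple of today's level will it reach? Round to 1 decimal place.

Doubling time ≈ 70/7.5 = 9.33 years.
19 years / 9.33 ≈ 2.04 doublings → factor 2^2.04 ≈ 4.1.

around 4.1 times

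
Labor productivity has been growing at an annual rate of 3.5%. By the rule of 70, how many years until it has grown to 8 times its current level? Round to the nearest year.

One doubling takes 70/3.5 = 20.00 years.
8 = 2^3, so 3 doublings → 60 years.

around 60 years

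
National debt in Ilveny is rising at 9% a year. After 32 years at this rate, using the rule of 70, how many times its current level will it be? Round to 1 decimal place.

Doubles every ≈ 7.78 years (70/9).
32 years is 4.11 doublings; 2^4.11 ≈ 17.3×.

17.3 times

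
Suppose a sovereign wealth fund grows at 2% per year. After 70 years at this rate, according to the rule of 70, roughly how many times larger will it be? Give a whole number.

around 4 times

70/2 ≈ 35.00 years per doubling.
70 years fits 2 doublings: 2^2 = 4.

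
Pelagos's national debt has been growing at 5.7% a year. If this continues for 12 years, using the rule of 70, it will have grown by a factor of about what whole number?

Doubling time ≈ 70/5.7 = 12.28 years.
12/12.28 ≈ 1 doubling, so about 2^1 = 2×.

around 2 times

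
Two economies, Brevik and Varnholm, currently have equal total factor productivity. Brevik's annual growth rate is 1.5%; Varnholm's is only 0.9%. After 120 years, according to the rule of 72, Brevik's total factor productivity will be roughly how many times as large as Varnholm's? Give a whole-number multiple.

Only the 0.6-point difference matters.
72/0.6 ≈ 120.00 years per doubling of the ratio; 120 years gives 1.00 doublings, so ≈ 2×.

roughly 2 times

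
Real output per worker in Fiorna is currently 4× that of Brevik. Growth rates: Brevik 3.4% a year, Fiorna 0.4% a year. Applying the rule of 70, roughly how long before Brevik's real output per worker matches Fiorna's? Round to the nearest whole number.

The growth-rate gap is 3.4% − 0.4% = 3 percentage points.
So the ratio between them halves every 70/3 ≈ 23.33 years.
A 4× gap closes after 2 halvings: 2 × 23.33 ≈ 47 years.

about 47 years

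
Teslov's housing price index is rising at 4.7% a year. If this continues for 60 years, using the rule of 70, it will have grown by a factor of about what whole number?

roughly 16 times

70/4.7 ≈ 14.89 years per doubling.
60 years fits 4 doublings: 2^4 = 16.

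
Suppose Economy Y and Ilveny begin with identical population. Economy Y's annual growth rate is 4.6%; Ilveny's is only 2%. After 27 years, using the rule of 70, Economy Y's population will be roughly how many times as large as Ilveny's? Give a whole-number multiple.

Only the 2.6-point difference matters.
70/2.6 ≈ 26.92 years per doubling of the ratio; 27 years gives 1.00 doublings, so ≈ 2×.

approximately 2 times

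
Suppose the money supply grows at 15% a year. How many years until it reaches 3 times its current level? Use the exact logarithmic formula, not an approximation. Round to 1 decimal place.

t = ln(3) / ln(1 + 0.15) = 1.0986 / 0.139762 ≈ 7.86.

7.9 years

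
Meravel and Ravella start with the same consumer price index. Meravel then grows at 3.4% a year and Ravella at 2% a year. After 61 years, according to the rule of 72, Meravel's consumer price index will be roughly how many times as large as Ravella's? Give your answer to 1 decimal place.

Rate gap = 3.4% − 2% = 1.4 points.
The ratio doubles every 72/1.4 ≈ 51.43 years.
61/51.43 ≈ 1.19 doublings → ratio ≈ 2^1.19 ≈ 2.3.

≈ 2.3 times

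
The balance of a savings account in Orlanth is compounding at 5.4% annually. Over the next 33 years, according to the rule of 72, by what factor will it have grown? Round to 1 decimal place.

Doubles every ≈ 13.33 years (72/5.4).
33 years is 2.48 doublings; 2^2.48 ≈ 5.6×.

about 5.6 times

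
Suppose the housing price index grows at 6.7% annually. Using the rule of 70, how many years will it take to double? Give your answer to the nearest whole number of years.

10 years

At 6.7%, doubling takes about 70/6.7 = 10.45 years.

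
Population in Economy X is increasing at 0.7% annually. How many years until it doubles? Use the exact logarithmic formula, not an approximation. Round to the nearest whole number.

t = ln(2) / ln(1 + 0.007) = 0.6931 / 0.006976 ≈ 99.35.
≈ 99 years.

99 years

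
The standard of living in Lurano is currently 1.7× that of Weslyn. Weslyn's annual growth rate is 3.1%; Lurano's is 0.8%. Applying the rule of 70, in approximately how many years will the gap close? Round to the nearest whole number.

The growth-rate gap is 3.1% − 0.8% = 2.3 percentage points.
So the ratio between them halves every 70/2.3 ≈ 30.43 years.
A 1.7× gap takes log₂(1.7) ≈ 0.77 halvings to close: 0.77 × 30.43 ≈ 23 years.

23 years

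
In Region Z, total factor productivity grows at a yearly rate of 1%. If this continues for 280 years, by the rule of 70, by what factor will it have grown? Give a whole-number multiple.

16 times

At 1% one doubling takes ≈ 70.00 years; 280 years is 4 of them, so ×16.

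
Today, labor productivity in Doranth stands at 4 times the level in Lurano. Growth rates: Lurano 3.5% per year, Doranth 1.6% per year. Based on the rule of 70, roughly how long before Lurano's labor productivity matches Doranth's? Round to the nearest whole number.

approximately 74 years

Lurano gains on Doranth at 3.5% − 1.6% = 1.9 points a year.
At that relative rate the gap halves every 70/1.9 ≈ 36.84 years.
A 4 times gap closes after 2 halvings: 2 × 36.84 ≈ 74 years.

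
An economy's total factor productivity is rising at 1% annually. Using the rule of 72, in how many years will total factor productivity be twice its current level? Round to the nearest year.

around 72 years

Doubling time ≈ 72 / 1 = 72.00 years.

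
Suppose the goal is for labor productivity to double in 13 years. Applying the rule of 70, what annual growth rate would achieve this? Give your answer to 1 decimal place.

about 5.4%

70 / 13 ≈ 5.38, so about 5.4% annually.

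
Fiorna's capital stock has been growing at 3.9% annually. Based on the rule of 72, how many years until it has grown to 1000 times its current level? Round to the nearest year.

around 184 years

Doubling time ≈ 72/3.9 = 18.46 years.
Reaching 1000× takes log₂(1000) ≈ 9.97 doublings.
9.97 × 18.46 ≈ 184 years.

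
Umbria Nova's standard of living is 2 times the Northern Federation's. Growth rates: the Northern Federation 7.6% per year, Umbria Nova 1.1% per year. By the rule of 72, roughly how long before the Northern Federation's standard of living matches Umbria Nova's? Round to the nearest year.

approximately 11 years

the Northern Federation gains on Umbria Nova at 7.6% − 1.1% = 6.5 points a year.
At that relative rate the gap halves every 72/6.5 ≈ 11.08 years.
A 2 times gap closes after 1 halving: 1 × 11.08 ≈ 11 years.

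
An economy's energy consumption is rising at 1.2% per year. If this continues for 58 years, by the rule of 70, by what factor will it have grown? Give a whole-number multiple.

70/1.2 ≈ 58.33 years per doubling.
58 years fits 1 doubling: 2^1 = 2.

about 2 times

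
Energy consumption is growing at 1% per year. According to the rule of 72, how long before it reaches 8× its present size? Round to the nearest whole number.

216 years

Doubling time ≈ 72/1 = 72.00 years.
Getting to 8× needs 3 doublings: 3 × 72.00 ≈ 216 years.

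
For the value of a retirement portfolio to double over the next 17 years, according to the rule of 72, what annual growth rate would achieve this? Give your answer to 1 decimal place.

roughly 4.2% annually

72 / 17 ≈ 4.24, so about 4.2% annually.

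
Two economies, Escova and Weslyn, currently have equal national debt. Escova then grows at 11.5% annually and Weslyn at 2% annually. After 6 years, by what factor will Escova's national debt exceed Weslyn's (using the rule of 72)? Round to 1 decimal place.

Escova pulls ahead at 9.5 pp per year, so the ratio doubles every 72/9.5 ≈ 7.58 years.
In 6 years that's 0.79 doublings: 2^0.79 ≈ 1.7.

roughly 1.7 times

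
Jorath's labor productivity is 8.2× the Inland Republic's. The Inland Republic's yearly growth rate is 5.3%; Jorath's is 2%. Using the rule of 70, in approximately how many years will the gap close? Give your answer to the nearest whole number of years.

around 64 years

The growth-rate gap is 5.3% − 2% = 3.3 percentage points.
So the ratio between them halves every 70/3.3 ≈ 21.21 years.
An 8.2× gap takes log₂(8.2) ≈ 3.04 halvings to close: 3.04 × 21.21 ≈ 64 years.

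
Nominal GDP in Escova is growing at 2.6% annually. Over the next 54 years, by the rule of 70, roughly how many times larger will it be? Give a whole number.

4 times

70/2.6 ≈ 26.92 years per doubling.
54 years fits 2 doublings: 2^2 = 4.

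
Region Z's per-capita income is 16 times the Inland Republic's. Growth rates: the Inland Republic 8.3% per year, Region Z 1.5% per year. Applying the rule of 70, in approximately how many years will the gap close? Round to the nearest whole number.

The growth-rate gap is 8.3% − 1.5% = 6.8 percentage points.
So the ratio between them halves every 70/6.8 ≈ 10.29 years.
A 16 times gap closes after 4 halvings: 4 × 10.29 ≈ 41 years.

about 41 years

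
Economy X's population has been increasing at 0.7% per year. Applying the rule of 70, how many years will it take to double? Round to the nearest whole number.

70/0.7 ≈ 100.00, so it doubles roughly every 100 years.

around 100 years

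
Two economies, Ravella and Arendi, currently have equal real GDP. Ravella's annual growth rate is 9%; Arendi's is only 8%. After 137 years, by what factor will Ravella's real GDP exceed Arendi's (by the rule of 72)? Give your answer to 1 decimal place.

≈ 3.7 times

Only the 1-point difference matters.
72/1 ≈ 72.00 years per doubling of the ratio; 137 years gives 1.90 doublings, so ≈ 3.7×.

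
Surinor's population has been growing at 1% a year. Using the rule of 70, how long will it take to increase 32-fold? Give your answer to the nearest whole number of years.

One doubling takes 70/1 = 70.00 years.
32× is 5 doublings, so 5 × 70.00 ≈ 350 years.

≈ 350 years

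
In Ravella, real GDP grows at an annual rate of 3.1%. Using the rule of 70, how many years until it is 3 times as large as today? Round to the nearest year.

Doubling time ≈ 70/3.1 = 22.58 years.
Reaching 3× takes log₂(3) ≈ 1.58 doublings.
1.58 × 22.58 ≈ 36 years.

≈ 36 years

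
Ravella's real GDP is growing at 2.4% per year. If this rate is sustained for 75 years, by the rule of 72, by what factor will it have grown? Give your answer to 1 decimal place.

≈ 5.7 times

Doubles every ≈ 30.00 years (72/2.4).
75 years is 2.50 doublings; 2^2.50 ≈ 5.7×.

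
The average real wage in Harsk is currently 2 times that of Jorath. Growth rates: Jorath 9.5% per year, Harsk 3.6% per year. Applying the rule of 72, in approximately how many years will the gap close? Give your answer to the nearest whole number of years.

≈ 12 years

What matters is the difference: 5.9 pp.
Rule of 72 on the gap: the ratio halves every 72/5.9 ≈ 12.20 years.
A 2 times gap closes after 1 halving: 1 × 12.20 ≈ 12 years.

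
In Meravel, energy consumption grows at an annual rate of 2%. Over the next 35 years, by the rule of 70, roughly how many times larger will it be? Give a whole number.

≈ 2 times

70/2 ≈ 35.00 years per doubling.
35 years fits 1 doubling: 2^1 = 2.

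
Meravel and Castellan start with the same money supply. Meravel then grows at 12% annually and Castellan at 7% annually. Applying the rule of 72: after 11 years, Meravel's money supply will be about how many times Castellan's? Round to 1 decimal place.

Only the 5-point difference matters.
72/5 ≈ 14.40 years per doubling of the ratio; 11 years gives 0.76 doublings, so ≈ 1.7×.

1.7 times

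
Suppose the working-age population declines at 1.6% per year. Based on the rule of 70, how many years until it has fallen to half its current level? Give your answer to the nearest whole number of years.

The rule works in reverse for decay: 70/1.6 ≈ 43.75 years to halve.

≈ 44 years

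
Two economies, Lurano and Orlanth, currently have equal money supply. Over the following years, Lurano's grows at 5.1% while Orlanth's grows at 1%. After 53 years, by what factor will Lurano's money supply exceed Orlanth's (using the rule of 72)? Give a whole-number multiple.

approximately 8 times

Rate gap = 5.1% − 1% = 4.1 points.
The ratio doubles every 72/4.1 ≈ 17.56 years.
53/17.56 ≈ 3.02 doublings → ratio ≈ 2^3.02 ≈ 8.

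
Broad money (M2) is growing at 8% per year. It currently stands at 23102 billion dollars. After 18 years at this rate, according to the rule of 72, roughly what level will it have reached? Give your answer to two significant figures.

92000 billion dollars

It doubles every 72/8 ≈ 9.00 years, so 18 years is 2.00 doublings.
2^2.00 ≈ 4.00; 23102 × 4.00 ≈ 92000 billion dollars.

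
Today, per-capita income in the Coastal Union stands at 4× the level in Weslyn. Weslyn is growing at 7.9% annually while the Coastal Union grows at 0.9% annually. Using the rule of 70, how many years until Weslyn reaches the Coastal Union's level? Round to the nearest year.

What matters is the difference: 7 pp.
Rule of 70 on the gap: the ratio halves every 70/7 ≈ 10.00 years.
A 4× gap closes after 2 halvings: 2 × 10.00 ≈ 20 years.

20 years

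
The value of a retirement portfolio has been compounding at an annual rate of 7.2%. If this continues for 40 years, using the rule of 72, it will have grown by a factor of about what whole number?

≈ 16 times

Doubling time ≈ 72/7.2 = 10.00 years.
40/10.00 ≈ 4 doublings, so about 2^4 = 16×.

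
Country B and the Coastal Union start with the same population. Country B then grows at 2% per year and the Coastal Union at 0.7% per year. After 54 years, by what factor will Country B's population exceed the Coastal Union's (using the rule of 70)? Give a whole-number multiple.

2 times

Country B pulls ahead at 1.3 pp per year, so the ratio doubles every 70/1.3 ≈ 53.85 years.
In 54 years that's 1.00 doublings: 2^1.00 ≈ 2.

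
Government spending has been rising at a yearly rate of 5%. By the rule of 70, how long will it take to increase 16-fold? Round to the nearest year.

Doubling time ≈ 70/5 = 14.00 years.
Getting to 16× needs 4 doublings: 4 × 14.00 ≈ 56 years.

about 56 years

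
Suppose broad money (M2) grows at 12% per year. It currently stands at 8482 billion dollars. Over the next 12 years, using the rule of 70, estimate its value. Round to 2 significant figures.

It doubles every 70/12 ≈ 5.83 years, so 12 years is 2.06 doublings.
2^2.06 ≈ 4.17; 8482 × 4.17 ≈ 35000 billion dollars.

35000 billion dollars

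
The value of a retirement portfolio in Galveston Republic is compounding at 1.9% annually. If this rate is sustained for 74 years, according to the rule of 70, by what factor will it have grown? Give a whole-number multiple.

70/1.9 ≈ 36.84 years per doubling.
74 years fits 2 doublings: 2^2 = 4.

about 4 times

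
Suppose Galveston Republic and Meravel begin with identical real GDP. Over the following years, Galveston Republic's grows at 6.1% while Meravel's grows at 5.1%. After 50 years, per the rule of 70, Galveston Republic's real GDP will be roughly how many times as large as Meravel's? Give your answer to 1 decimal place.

Galveston Republic pulls ahead at 1 pp per year, so the ratio doubles every 70/1 ≈ 70.00 years.
In 50 years that's 0.71 doublings: 2^0.71 ≈ 1.6.

roughly 1.6 times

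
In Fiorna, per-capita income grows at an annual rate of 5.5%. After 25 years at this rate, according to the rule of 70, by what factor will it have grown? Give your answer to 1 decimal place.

about 3.9 times

Doubles every ≈ 12.73 years (70/5.5).
25 years is 1.96 doublings; 2^1.96 ≈ 3.9×.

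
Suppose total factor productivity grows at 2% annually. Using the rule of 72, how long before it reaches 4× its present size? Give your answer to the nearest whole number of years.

Doubling time ≈ 72/2 = 36.00 years.
Getting to 4× needs 2 doublings: 2 × 36.00 ≈ 72 years.

approximately 72 years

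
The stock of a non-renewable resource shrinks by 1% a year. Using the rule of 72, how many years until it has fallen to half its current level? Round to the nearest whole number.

Halving time ≈ 72 / 1 = 72.00 → 72 years.

72 years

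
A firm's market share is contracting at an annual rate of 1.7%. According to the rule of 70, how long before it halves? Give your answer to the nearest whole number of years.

Halving time ≈ 70 / 1.7 = 41.18 → 41 years.

about 41 years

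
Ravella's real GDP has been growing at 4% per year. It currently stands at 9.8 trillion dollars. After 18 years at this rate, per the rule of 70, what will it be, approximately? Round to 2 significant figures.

20 trillion dollars

Doubling time ≈ 70/4 = 17.50 years.
18 years is 18/17.50 ≈ 1.03 doublings, a factor of 2^1.03 ≈ 2.04.
9.8 × 2.04 ≈ 20 trillion dollars.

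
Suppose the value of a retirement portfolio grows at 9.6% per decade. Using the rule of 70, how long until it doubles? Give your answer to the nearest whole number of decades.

about 7 decades

70/9.6 ≈ 7.29, so it doubles roughly every 7 decades.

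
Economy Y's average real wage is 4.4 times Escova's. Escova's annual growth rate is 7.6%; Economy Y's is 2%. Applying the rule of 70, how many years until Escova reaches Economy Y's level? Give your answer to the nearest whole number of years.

approximately 27 years

The growth-rate gap is 7.6% − 2% = 5.6 percentage points.
So the ratio between them halves every 70/5.6 ≈ 12.50 years.
A 4.4 times gap takes log₂(4.4) ≈ 2.14 halvings to close: 2.14 × 12.50 ≈ 27 years.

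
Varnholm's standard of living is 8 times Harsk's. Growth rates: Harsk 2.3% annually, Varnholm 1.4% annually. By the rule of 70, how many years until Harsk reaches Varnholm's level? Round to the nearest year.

Harsk gains on Varnholm at 2.3% − 1.4% = 0.9 points a year.
At that relative rate the gap halves every 70/0.9 ≈ 77.78 years.
An 8 times gap closes after 3 halvings: 3 × 77.78 ≈ 233 years.

233 years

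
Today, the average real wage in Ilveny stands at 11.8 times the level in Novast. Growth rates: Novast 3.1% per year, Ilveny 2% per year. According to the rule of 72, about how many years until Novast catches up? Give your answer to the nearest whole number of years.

roughly 233 years

The growth-rate gap is 3.1% − 2% = 1.1 percentage points.
So the ratio between them halves every 72/1.1 ≈ 65.45 years.
An 11.8 times gap takes log₂(11.8) ≈ 3.56 halvings to close: 3.56 × 65.45 ≈ 233 years.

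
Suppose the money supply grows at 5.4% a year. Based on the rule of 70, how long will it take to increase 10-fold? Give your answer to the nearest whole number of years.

Doubling time ≈ 70/5.4 = 12.96 years.
10× is log₂ 10 ≈ 3.32 doublings, so ≈ 3.32 × 12.96 = 43 years.

≈ 43 years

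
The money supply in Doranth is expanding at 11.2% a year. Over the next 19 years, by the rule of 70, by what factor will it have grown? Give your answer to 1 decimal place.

about 8.2 times

Doubles every ≈ 6.25 years (70/11.2).
19 years is 3.04 doublings; 2^3.04 ≈ 8.2×.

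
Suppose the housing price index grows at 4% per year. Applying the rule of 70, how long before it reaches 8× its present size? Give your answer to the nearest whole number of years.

Doubling time ≈ 70/4 = 17.50 years.
8 = 2^3, so 3 doublings → 53 years.

≈ 53 years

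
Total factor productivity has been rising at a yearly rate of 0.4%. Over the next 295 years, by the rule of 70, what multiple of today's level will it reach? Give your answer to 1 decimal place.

roughly 3.2 times

Doubling time ≈ 70/0.4 = 175.00 years.
295 years / 175.00 ≈ 1.69 doublings → factor 2^1.69 ≈ 3.2.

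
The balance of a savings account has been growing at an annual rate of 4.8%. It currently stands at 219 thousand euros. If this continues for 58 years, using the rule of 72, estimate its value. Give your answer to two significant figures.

Doubling time ≈ 72/4.8 = 15.00 years.
58 years is 58/15.00 ≈ 3.87 doublings, a factor of 2^3.87 ≈ 14.62.
219 × 14.62 ≈ 3200 thousand euros.

≈ 3200 thousand euros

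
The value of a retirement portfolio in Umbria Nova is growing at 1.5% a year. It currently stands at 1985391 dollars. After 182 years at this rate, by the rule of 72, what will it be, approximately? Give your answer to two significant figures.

around 27000000 dollars

Doubling time ≈ 72/1.5 = 48.00 years.
182 years is 182/48.00 ≈ 3.79 doublings, a factor of 2^3.79 ≈ 13.83.
1985391 × 13.83 ≈ 27000000 dollars.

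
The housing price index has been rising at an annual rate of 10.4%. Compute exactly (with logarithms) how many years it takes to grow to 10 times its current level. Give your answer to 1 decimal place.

23.3 years

t = ln(10) / ln(1 + 0.104) = 2.3026 / 0.098940 ≈ 23.27.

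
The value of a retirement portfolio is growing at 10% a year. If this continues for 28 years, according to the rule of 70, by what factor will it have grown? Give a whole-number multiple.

16 times

Doubling time ≈ 70/10 = 7.00 years.
28/7.00 ≈ 4 doublings, so about 2^4 = 16×.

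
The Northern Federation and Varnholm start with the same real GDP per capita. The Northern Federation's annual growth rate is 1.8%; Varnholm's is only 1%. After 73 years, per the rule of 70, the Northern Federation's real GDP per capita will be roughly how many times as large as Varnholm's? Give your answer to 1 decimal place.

approximately 1.8 times

Only the 0.8-point difference matters.
70/0.8 ≈ 87.50 years per doubling of the ratio; 73 years gives 0.83 doublings, so ≈ 1.8×.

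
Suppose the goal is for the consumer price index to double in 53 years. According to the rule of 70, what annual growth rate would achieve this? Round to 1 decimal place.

70 / 53 ≈ 1.32, so about 1.3% annually.

1.3%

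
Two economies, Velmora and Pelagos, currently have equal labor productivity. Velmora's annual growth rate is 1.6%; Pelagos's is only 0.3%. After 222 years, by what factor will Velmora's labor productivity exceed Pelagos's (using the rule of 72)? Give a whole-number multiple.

Velmora pulls ahead at 1.3 pp per year, so the ratio doubles every 72/1.3 ≈ 55.38 years.
In 222 years that's 4.01 doublings: 2^4.01 ≈ 16.

16 times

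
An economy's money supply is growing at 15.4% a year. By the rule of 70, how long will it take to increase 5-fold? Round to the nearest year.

approximately 11 years

One doubling takes 70/15.4 = 4.55 years.
5× is log₂ 5 ≈ 2.32 doublings, so ≈ 2.32 × 4.55 = 11 years.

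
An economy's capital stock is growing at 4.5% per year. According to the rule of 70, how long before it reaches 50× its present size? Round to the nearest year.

around 88 years

Doubling time ≈ 70/4.5 = 15.56 years.
Reaching 50× takes log₂(50) ≈ 5.64 doublings.
5.64 × 15.56 ≈ 88 years.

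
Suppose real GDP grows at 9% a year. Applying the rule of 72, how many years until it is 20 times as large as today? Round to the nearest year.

approximately 35 years

At 9% it doubles every 72/9 ≈ 8.00 years.
20× is log₂ 20 ≈ 4.32 doublings, so ≈ 4.32 × 8.00 = 35 years.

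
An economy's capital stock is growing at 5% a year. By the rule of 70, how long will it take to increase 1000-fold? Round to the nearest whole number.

approximately 140 years

Doubling time ≈ 70/5 = 14.00 years.
Reaching 1000× takes log₂(1000) ≈ 9.97 doublings.
9.97 × 14.00 ≈ 140 years.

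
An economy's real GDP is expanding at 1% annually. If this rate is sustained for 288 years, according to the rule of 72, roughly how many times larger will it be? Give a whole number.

72/1 ≈ 72.00 years per doubling.
288 years fits 4 doublings: 2^4 = 16.

about 16 times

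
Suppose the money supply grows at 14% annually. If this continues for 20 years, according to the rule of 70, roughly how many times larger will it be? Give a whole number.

around 16 times

70/14 ≈ 5.00 years per doubling.
20 years fits 4 doublings: 2^4 = 16.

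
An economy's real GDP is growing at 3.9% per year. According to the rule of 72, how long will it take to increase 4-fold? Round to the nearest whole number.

Doubling time ≈ 72/3.9 = 18.46 years.
Getting to 4× needs 2 doublings: 2 × 18.46 ≈ 37 years.

around 37 years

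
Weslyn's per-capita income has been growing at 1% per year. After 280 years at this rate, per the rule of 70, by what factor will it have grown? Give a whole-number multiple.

roughly 16 times

At 1% one doubling takes ≈ 70.00 years; 280 years is 4 of them, so ×16.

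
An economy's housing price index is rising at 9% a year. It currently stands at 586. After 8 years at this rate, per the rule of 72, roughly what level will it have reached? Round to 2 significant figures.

It doubles every 72/9 ≈ 8.00 years, so 8 years is 1.00 doublings.
2^1.00 ≈ 2.00; 586 × 2.00 ≈ 1200.

≈ 1200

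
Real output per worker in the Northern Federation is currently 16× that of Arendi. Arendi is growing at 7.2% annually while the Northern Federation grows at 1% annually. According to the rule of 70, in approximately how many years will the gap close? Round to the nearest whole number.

around 45 years

Arendi gains on the Northern Federation at 7.2% − 1% = 6.2 points a year.
At that relative rate the gap halves every 70/6.2 ≈ 11.29 years.
A 16× gap closes after 4 halvings: 4 × 11.29 ≈ 45 years.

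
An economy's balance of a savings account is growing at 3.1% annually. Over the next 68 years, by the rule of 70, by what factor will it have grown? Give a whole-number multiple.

At 3.1% one doubling takes ≈ 22.58 years; 68 years is 3 of them, so ×8.

8 times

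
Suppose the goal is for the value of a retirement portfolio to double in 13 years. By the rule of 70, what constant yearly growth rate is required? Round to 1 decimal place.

roughly 5.4%

70 / 13 ≈ 5.38, so about 5.4% per year.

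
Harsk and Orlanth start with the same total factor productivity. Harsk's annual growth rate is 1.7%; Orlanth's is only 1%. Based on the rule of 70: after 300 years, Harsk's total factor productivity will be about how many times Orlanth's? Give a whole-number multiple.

≈ 8 times

Rate gap = 1.7% − 1% = 0.7 points.
The ratio doubles every 70/0.7 ≈ 100.00 years.
300/100.00 ≈ 3.00 doublings → ratio ≈ 2^3.00 ≈ 8.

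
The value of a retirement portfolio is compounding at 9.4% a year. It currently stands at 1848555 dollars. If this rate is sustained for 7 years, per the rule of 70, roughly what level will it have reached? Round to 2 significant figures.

around 3500000 dollars

Doubling time ≈ 70/9.4 = 7.45 years.
7 years is 7/7.45 ≈ 0.94 doublings, a factor of 2^0.94 ≈ 1.92.
1848555 × 1.92 ≈ 3500000 dollars.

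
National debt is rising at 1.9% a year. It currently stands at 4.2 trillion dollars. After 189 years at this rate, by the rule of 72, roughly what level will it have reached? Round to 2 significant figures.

It doubles every 72/1.9 ≈ 37.89 years, so 189 years is 4.99 doublings.
2^4.99 ≈ 31.78; 4.2 × 31.78 ≈ 130 trillion dollars.

approximately 130 trillion dollars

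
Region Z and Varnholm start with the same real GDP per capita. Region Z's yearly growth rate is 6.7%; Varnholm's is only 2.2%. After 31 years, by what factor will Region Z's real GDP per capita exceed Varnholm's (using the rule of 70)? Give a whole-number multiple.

Rate gap = 6.7% − 2.2% = 4.5 points.
The ratio doubles every 70/4.5 ≈ 15.56 years.
31/15.56 ≈ 1.99 doublings → ratio ≈ 2^1.99 ≈ 4.

4 times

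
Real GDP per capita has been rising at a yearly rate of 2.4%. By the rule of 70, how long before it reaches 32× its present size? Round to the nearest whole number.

Doubling time ≈ 70/2.4 = 29.17 years.
32 = 2^5, so 5 doublings → 146 years.

roughly 146 years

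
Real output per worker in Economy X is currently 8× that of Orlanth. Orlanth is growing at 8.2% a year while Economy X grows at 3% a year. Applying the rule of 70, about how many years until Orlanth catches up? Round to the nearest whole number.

≈ 40 years

What matters is the difference: 5.2 pp.
Rule of 70 on the gap: the ratio halves every 70/5.2 ≈ 13.46 years.
An 8× gap closes after 3 halvings: 3 × 13.46 ≈ 40 years.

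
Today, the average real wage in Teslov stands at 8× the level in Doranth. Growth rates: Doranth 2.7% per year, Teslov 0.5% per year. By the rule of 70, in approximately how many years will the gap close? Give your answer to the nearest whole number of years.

around 95 years

The growth-rate gap is 2.7% − 0.5% = 2.2 percentage points.
So the ratio between them halves every 70/2.2 ≈ 31.82 years.
An 8× gap closes after 3 halvings: 3 × 31.82 ≈ 95 years.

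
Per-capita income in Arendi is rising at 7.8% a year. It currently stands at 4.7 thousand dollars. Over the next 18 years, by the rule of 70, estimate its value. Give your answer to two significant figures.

Doubling time ≈ 70/7.8 = 8.97 years.
18 years is 18/8.97 ≈ 2.01 doublings, a factor of 2^2.01 ≈ 4.03.
4.7 × 4.03 ≈ 19 thousand dollars.

about 19 thousand dollars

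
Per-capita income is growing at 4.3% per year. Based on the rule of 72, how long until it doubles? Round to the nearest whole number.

roughly 17 years

72/4.3 ≈ 16.74, so it doubles roughly every 17 years.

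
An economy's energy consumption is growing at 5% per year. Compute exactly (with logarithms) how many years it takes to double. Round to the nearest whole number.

14 years

t = ln(2) / ln(1 + 0.05) = 0.6931 / 0.048790 ≈ 14.21.
≈ 14 years.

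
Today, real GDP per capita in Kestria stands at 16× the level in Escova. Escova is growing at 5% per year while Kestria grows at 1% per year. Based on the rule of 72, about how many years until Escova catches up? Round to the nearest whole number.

≈ 72 years

The growth-rate gap is 5% − 1% = 4 percentage points.
So the ratio between them halves every 72/4 ≈ 18.00 years.
A 16× gap closes after 4 halvings: 4 × 18.00 ≈ 72 years.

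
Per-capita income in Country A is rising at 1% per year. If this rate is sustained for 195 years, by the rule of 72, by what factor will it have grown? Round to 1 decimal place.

Doubles every ≈ 72.00 years (72/1).
195 years is 2.71 doublings; 2^2.71 ≈ 6.5×.

roughly 6.5 times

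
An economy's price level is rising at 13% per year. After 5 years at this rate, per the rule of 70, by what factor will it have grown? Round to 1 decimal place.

Doubles every ≈ 5.38 years (70/13).
5 years is 0.93 doublings; 2^0.93 ≈ 1.9×.

≈ 1.9 times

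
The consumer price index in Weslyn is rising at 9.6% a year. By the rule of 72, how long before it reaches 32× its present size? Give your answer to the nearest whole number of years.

around 38 years

One doubling takes 72/9.6 = 7.50 years.
Getting to 32× needs 5 doublings: 5 × 7.50 ≈ 38 years.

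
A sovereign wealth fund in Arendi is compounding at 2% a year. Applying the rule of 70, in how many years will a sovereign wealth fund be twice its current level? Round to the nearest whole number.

≈ 35 years

70/2 ≈ 35.00, so it doubles roughly every 35 years.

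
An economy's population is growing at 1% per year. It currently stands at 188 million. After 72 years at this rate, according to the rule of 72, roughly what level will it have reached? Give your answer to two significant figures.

It doubles every 72/1 ≈ 72.00 years, so 72 years is 1.00 doublings.
2^1.00 ≈ 2.00; 188 × 2.00 ≈ 380 million.

around 380 million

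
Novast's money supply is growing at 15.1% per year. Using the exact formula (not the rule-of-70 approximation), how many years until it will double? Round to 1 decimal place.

t = ln(2) / ln(1 + 0.151) = 0.6931 / 0.140631 ≈ 4.93.

4.9 years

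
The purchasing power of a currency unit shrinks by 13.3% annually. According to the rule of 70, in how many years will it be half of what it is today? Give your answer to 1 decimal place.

5.3 years

Halving time ≈ 70 / 13.3 = 5.26 → 5.3 years.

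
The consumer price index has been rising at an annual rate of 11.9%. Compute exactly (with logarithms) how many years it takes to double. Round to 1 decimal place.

t = ln(2) / ln(1 + 0.119) = 0.6931 / 0.112435 ≈ 6.16.

6.2 years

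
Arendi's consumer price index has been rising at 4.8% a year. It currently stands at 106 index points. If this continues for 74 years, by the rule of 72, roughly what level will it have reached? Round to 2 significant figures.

It doubles every 72/4.8 ≈ 15.00 years, so 74 years is 4.93 doublings.
2^4.93 ≈ 30.48; 106 × 30.48 ≈ 3200 index points.

about 3200 index points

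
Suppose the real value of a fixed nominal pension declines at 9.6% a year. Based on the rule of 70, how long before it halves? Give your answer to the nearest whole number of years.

Halving time ≈ 70 / 9.6 = 7.29 → 7 years.

≈ 7 years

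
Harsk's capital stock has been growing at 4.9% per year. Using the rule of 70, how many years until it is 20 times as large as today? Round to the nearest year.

approximately 62 years

At 4.9% it doubles every 70/4.9 ≈ 14.29 years.
20× is log₂ 20 ≈ 4.32 doublings, so ≈ 4.32 × 14.29 = 62 years.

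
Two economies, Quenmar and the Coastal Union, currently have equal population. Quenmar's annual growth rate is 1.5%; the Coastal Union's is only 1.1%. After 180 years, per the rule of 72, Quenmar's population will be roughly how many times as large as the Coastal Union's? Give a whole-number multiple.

Only the 0.4-point difference matters.
72/0.4 ≈ 180.00 years per doubling of the ratio; 180 years gives 1.00 doublings, so ≈ 2×.

around 2 times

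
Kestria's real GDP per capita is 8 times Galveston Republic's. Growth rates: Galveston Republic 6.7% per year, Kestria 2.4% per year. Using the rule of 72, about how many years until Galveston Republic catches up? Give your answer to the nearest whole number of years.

The growth-rate gap is 6.7% − 2.4% = 4.3 percentage points.
So the ratio between them halves every 72/4.3 ≈ 16.74 years.
An 8 times gap closes after 3 halvings: 3 × 16.74 ≈ 50 years.

≈ 50 years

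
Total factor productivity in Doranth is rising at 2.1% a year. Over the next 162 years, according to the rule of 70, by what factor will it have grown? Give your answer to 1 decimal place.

Doubling time ≈ 70/2.1 = 33.33 years.
162 years / 33.33 ≈ 4.86 doublings → factor 2^4.86 ≈ 29.0.

roughly 29.0 times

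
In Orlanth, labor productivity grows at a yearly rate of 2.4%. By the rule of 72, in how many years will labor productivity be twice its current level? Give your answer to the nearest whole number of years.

72/2.4 ≈ 30.00, so it doubles roughly every 30 years.

around 30 years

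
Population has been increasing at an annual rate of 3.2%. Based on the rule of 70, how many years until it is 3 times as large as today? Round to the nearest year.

At 3.2% it doubles every 70/3.2 ≈ 21.88 years.
3× is log₂ 3 ≈ 1.58 doublings, so ≈ 1.58 × 21.88 = 35 years.

roughly 35 years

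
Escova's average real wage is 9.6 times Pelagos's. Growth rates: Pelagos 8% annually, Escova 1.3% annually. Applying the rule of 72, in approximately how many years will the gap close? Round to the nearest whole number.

around 35 years

Pelagos gains on Escova at 8% − 1.3% = 6.7 points a year.
At that relative rate the gap halves every 72/6.7 ≈ 10.75 years.
A 9.6 times gap takes log₂(9.6) ≈ 3.26 halvings to close: 3.26 × 10.75 ≈ 35 years.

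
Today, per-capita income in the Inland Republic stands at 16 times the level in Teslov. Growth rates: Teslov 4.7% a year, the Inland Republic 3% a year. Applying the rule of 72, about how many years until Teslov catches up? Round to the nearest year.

about 169 years

The growth-rate gap is 4.7% − 3% = 1.7 percentage points.
So the ratio between them halves every 72/1.7 ≈ 42.35 years.
A 16 times gap closes after 4 halvings: 4 × 42.35 ≈ 169 years.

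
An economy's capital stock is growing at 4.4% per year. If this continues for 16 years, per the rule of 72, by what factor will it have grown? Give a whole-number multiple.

72/4.4 ≈ 16.36 years per doubling.
16 years fits 1 doubling: 2^1 = 2.

approximately 2 times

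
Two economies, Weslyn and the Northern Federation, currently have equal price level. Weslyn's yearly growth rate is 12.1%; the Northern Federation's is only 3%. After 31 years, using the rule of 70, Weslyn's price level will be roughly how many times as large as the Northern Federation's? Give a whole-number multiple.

around 16 times

Weslyn pulls ahead at 9.1 pp per year, so the ratio doubles every 70/9.1 ≈ 7.69 years.
In 31 years that's 4.03 doublings: 2^4.03 ≈ 16.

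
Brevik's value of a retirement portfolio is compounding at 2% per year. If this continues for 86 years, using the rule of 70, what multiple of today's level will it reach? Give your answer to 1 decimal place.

≈ 5.5 times

Doubling time ≈ 70/2 = 35.00 years.
86 years / 35.00 ≈ 2.46 doublings → factor 2^2.46 ≈ 5.5.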